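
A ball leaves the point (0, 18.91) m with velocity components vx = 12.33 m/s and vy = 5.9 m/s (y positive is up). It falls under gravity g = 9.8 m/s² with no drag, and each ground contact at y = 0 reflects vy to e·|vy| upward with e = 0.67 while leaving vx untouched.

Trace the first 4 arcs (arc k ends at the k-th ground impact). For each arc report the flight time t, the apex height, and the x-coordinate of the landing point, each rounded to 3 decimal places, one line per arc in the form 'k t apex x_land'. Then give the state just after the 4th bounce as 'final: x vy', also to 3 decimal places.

1 2.657 20.686 32.757
2 2.753 9.286 66.705
3 1.845 4.168 89.450
4 1.236 1.871 104.689
final: 104.689 4.058

Arc 1: start y=18.910, vy=5.900 → t=2.657, apex=20.686, x_land=32.757, impact vy=-20.136
  bounce: vy ← 0.67·20.136 = 13.491
Arc 2: start y=0.000, vy=13.491 → t=2.753, apex=9.286, x_land=66.705, impact vy=-13.491
  bounce: vy ← 0.67·13.491 = 9.039
Arc 3: start y=0.000, vy=9.039 → t=1.845, apex=4.168, x_land=89.450, impact vy=-9.039
  bounce: vy ← 0.67·9.039 = 6.056
Arc 4: start y=0.000, vy=6.056 → t=1.236, apex=1.871, x_land=104.689, impact vy=-6.056
  bounce: vy ← 0.67·6.056 = 4.058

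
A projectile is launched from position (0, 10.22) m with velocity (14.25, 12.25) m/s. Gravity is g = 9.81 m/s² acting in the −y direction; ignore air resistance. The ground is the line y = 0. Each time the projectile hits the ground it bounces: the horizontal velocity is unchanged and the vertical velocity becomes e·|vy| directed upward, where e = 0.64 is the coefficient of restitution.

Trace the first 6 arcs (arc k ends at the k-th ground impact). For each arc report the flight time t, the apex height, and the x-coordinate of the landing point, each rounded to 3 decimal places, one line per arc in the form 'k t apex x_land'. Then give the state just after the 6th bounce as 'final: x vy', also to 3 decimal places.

1 3.157 17.868 44.992
2 2.443 7.319 79.806
3 1.564 2.998 102.087
4 1.001 1.228 116.346
5 0.640 0.503 125.473
6 0.410 0.206 131.313
final: 131.313 1.287

Arc 1: start y=10.220, vy=12.250 → t=3.157, apex=17.868, x_land=44.992, impact vy=-18.724
  bounce: vy ← 0.64·18.724 = 11.983
Arc 2: start y=0.000, vy=11.983 → t=2.443, apex=7.319, x_land=79.806, impact vy=-11.983
  bounce: vy ← 0.64·11.983 = 7.669
Arc 3: start y=0.000, vy=7.669 → t=1.564, apex=2.998, x_land=102.087, impact vy=-7.669
  bounce: vy ← 0.64·7.669 = 4.908
Arc 4: start y=0.000, vy=4.908 → t=1.001, apex=1.228, x_land=116.346, impact vy=-4.908
  bounce: vy ← 0.64·4.908 = 3.141
Arc 5: start y=0.000, vy=3.141 → t=0.640, apex=0.503, x_land=125.473, impact vy=-3.141
  bounce: vy ← 0.64·3.141 = 2.010
Arc 6: start y=0.000, vy=2.010 → t=0.410, apex=0.206, x_land=131.313, impact vy=-2.010
  bounce: vy ← 0.64·2.010 = 1.287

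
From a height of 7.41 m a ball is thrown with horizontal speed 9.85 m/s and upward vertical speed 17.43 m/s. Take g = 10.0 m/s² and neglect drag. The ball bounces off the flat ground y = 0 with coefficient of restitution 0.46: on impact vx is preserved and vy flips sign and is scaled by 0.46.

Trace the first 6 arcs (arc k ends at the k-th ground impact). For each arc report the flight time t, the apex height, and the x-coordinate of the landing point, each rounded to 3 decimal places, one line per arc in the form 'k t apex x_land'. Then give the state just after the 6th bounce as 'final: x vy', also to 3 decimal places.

1 3.869 22.600 38.110
2 1.956 4.782 57.376
3 0.900 1.012 66.239
4 0.414 0.214 70.315
5 0.190 0.045 72.191
6 0.088 0.010 73.053
final: 73.053 0.201

Arc 1: start y=7.410, vy=17.430 → t=3.869, apex=22.600, x_land=38.110, impact vy=-21.260
  bounce: vy ← 0.46·21.260 = 9.780
Arc 2: start y=0.000, vy=9.780 → t=1.956, apex=4.782, x_land=57.376, impact vy=-9.780
  bounce: vy ← 0.46·9.780 = 4.499
Arc 3: start y=0.000, vy=4.499 → t=0.900, apex=1.012, x_land=66.239, impact vy=-4.499
  bounce: vy ← 0.46·4.499 = 2.069
Arc 4: start y=0.000, vy=2.069 → t=0.414, apex=0.214, x_land=70.315, impact vy=-2.069
  bounce: vy ← 0.46·2.069 = 0.952
Arc 5: start y=0.000, vy=0.952 → t=0.190, apex=0.045, x_land=72.191, impact vy=-0.952
  bounce: vy ← 0.46·0.952 = 0.438
Arc 6: start y=0.000, vy=0.438 → t=0.088, apex=0.010, x_land=73.053, impact vy=-0.438
  bounce: vy ← 0.46·0.438 = 0.201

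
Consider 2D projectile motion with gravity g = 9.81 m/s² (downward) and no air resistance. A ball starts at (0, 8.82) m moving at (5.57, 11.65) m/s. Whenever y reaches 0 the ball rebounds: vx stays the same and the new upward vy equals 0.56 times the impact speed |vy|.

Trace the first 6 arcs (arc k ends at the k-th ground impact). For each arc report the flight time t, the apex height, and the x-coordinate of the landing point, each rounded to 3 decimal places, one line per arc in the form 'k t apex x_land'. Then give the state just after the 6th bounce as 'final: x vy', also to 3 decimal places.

1 2.979 15.738 16.592
2 2.006 4.935 27.766
3 1.123 1.548 34.024
4 0.629 0.485 37.528
5 0.352 0.152 39.490
6 0.197 0.048 40.589
final: 40.589 0.542

Arc 1: start y=8.820, vy=11.650 → t=2.979, apex=15.738, x_land=16.592, impact vy=-17.572
  bounce: vy ← 0.56·17.572 = 9.840
Arc 2: start y=0.000, vy=9.840 → t=2.006, apex=4.935, x_land=27.766, impact vy=-9.840
  bounce: vy ← 0.56·9.840 = 5.511
Arc 3: start y=0.000, vy=5.511 → t=1.123, apex=1.548, x_land=34.024, impact vy=-5.511
  bounce: vy ← 0.56·5.511 = 3.086
Arc 4: start y=0.000, vy=3.086 → t=0.629, apex=0.485, x_land=37.528, impact vy=-3.086
  bounce: vy ← 0.56·3.086 = 1.728
Arc 5: start y=0.000, vy=1.728 → t=0.352, apex=0.152, x_land=39.490, impact vy=-1.728
  bounce: vy ← 0.56·1.728 = 0.968
Arc 6: start y=0.000, vy=0.968 → t=0.197, apex=0.048, x_land=40.589, impact vy=-0.968
  bounce: vy ← 0.56·0.968 = 0.542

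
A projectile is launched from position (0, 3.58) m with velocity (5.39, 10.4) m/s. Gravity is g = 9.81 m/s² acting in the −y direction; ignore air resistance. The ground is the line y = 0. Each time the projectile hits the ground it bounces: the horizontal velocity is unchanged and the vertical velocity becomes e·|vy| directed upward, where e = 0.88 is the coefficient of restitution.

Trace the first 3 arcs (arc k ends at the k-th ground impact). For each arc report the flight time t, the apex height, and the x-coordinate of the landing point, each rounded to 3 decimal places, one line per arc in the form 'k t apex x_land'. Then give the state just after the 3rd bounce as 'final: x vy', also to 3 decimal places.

Arc 1: start y=3.580, vy=10.400 → t=2.422, apex=9.093, x_land=13.053, impact vy=-13.357
  bounce: vy ← 0.88·13.357 = 11.754
Arc 2: start y=0.000, vy=11.754 → t=2.396, apex=7.041, x_land=25.969, impact vy=-11.754
  bounce: vy ← 0.88·11.754 = 10.343
Arc 3: start y=0.000, vy=10.343 → t=2.109, apex=5.453, x_land=37.335, impact vy=-10.343
  bounce: vy ← 0.88·10.343 = 9.102

1 2.422 9.093 13.053
2 2.396 7.041 25.969
3 2.109 5.453 37.335
final: 37.335 9.102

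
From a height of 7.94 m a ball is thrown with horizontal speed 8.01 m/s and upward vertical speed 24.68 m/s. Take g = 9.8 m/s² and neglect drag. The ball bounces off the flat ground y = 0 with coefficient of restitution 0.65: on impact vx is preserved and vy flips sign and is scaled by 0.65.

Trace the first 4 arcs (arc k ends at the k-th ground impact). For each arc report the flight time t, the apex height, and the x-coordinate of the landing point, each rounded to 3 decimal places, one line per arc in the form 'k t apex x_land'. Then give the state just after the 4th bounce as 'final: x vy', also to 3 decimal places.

1 5.340 39.017 42.775
2 3.668 16.485 72.158
3 2.384 6.965 91.257
4 1.550 2.943 103.672
final: 103.672 4.936

Arc 1: start y=7.940, vy=24.680 → t=5.340, apex=39.017, x_land=42.775, impact vy=-27.654
  bounce: vy ← 0.65·27.654 = 17.975
Arc 2: start y=0.000, vy=17.975 → t=3.668, apex=16.485, x_land=72.158, impact vy=-17.975
  bounce: vy ← 0.65·17.975 = 11.684
Arc 3: start y=0.000, vy=11.684 → t=2.384, apex=6.965, x_land=91.257, impact vy=-11.684
  bounce: vy ← 0.65·11.684 = 7.594
Arc 4: start y=0.000, vy=7.594 → t=1.550, apex=2.943, x_land=103.672, impact vy=-7.594
  bounce: vy ← 0.65·7.594 = 4.936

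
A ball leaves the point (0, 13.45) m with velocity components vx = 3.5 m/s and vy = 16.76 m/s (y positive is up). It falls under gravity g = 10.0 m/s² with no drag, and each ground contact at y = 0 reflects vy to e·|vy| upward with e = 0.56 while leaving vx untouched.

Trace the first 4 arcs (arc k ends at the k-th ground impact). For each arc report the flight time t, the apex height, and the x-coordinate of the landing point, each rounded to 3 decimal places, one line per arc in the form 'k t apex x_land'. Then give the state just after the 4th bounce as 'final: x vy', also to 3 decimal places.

Arc 1: start y=13.450, vy=16.760 → t=4.021, apex=27.495, x_land=14.073, impact vy=-23.450
  bounce: vy ← 0.56·23.450 = 13.132
Arc 2: start y=0.000, vy=13.132 → t=2.626, apex=8.622, x_land=23.266, impact vy=-13.132
  bounce: vy ← 0.56·13.132 = 7.354
Arc 3: start y=0.000, vy=7.354 → t=1.471, apex=2.704, x_land=28.414, impact vy=-7.354
  bounce: vy ← 0.56·7.354 = 4.118
Arc 4: start y=0.000, vy=4.118 → t=0.824, apex=0.848, x_land=31.296, impact vy=-4.118
  bounce: vy ← 0.56·4.118 = 2.306

1 4.021 27.495 14.073
2 2.626 8.622 23.266
3 1.471 2.704 28.414
4 0.824 0.848 31.296
final: 31.296 2.306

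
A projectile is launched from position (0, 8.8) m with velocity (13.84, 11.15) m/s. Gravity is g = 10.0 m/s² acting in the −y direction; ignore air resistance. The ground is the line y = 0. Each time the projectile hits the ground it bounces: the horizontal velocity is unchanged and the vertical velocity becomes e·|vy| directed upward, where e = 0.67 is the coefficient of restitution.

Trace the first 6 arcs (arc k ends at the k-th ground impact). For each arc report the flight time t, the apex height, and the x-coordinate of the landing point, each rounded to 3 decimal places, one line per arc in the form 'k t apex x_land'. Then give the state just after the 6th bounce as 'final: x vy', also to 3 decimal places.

Arc 1: start y=8.800, vy=11.150 → t=2.848, apex=15.016, x_land=39.416, impact vy=-17.330
  bounce: vy ← 0.67·17.330 = 11.611
Arc 2: start y=0.000, vy=11.611 → t=2.322, apex=6.741, x_land=71.555, impact vy=-11.611
  bounce: vy ← 0.67·11.611 = 7.779
Arc 3: start y=0.000, vy=7.779 → t=1.556, apex=3.026, x_land=93.088, impact vy=-7.779
  bounce: vy ← 0.67·7.779 = 5.212
Arc 4: start y=0.000, vy=5.212 → t=1.042, apex=1.358, x_land=107.516, impact vy=-5.212
  bounce: vy ← 0.67·5.212 = 3.492
Arc 5: start y=0.000, vy=3.492 → t=0.698, apex=0.610, x_land=117.182, impact vy=-3.492
  bounce: vy ← 0.67·3.492 = 2.340
Arc 6: start y=0.000, vy=2.340 → t=0.468, apex=0.274, x_land=123.658, impact vy=-2.340
  bounce: vy ← 0.67·2.340 = 1.568

1 2.848 15.016 39.416
2 2.322 6.741 71.555
3 1.556 3.026 93.088
4 1.042 1.358 107.516
5 0.698 0.610 117.182
6 0.468 0.274 123.658
final: 123.658 1.568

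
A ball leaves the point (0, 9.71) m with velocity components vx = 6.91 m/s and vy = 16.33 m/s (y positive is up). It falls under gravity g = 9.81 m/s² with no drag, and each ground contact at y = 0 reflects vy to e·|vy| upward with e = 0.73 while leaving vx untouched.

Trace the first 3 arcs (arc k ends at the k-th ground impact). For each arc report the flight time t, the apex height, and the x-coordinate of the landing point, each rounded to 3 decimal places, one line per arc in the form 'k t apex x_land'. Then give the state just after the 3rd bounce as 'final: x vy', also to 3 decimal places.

1 3.844 23.302 26.564
2 3.182 12.417 48.553
3 2.323 6.617 64.604
final: 64.604 8.318

Arc 1: start y=9.710, vy=16.330 → t=3.844, apex=23.302, x_land=26.564, impact vy=-21.382
  bounce: vy ← 0.73·21.382 = 15.609
Arc 2: start y=0.000, vy=15.609 → t=3.182, apex=12.417, x_land=48.553, impact vy=-15.609
  bounce: vy ← 0.73·15.609 = 11.394
Arc 3: start y=0.000, vy=11.394 → t=2.323, apex=6.617, x_land=64.604, impact vy=-11.394
  bounce: vy ← 0.73·11.394 = 8.318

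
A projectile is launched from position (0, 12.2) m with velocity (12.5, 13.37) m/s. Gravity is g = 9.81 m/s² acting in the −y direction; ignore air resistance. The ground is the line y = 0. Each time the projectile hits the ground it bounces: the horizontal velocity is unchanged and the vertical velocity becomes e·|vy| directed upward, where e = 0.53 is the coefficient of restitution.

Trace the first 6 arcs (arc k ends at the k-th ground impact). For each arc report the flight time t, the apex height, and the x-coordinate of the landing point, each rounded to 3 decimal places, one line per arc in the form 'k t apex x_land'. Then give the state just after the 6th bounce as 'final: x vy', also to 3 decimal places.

Arc 1: start y=12.200, vy=13.370 → t=3.447, apex=21.311, x_land=43.091, impact vy=-20.448
  bounce: vy ← 0.53·20.448 = 10.837
Arc 2: start y=0.000, vy=10.837 → t=2.209, apex=5.986, x_land=70.710, impact vy=-10.837
  bounce: vy ← 0.53·10.837 = 5.744
Arc 3: start y=0.000, vy=5.744 → t=1.171, apex=1.682, x_land=85.347, impact vy=-5.744
  bounce: vy ← 0.53·5.744 = 3.044
Arc 4: start y=0.000, vy=3.044 → t=0.621, apex=0.472, x_land=93.105, impact vy=-3.044
  bounce: vy ← 0.53·3.044 = 1.613
Arc 5: start y=0.000, vy=1.613 → t=0.329, apex=0.133, x_land=97.217, impact vy=-1.613
  bounce: vy ← 0.53·1.613 = 0.855
Arc 6: start y=0.000, vy=0.855 → t=0.174, apex=0.037, x_land=99.396, impact vy=-0.855
  bounce: vy ← 0.53·0.855 = 0.453

1 3.447 21.311 43.091
2 2.209 5.986 70.710
3 1.171 1.682 85.347
4 0.621 0.472 93.105
5 0.329 0.133 97.217
6 0.174 0.037 99.396
final: 99.396 0.453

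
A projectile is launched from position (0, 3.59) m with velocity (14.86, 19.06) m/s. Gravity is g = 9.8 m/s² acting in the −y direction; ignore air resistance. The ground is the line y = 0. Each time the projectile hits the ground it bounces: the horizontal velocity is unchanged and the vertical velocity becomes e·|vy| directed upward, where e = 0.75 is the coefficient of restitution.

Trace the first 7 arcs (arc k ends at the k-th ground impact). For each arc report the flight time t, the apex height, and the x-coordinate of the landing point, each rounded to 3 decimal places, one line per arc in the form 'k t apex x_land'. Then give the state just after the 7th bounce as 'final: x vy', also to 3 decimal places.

Arc 1: start y=3.590, vy=19.060 → t=4.070, apex=22.125, x_land=60.477, impact vy=-20.824
  bounce: vy ← 0.75·20.824 = 15.618
Arc 2: start y=0.000, vy=15.618 → t=3.187, apex=12.445, x_land=107.842, impact vy=-15.618
  bounce: vy ← 0.75·15.618 = 11.714
Arc 3: start y=0.000, vy=11.714 → t=2.391, apex=7.000, x_land=143.365, impact vy=-11.714
  bounce: vy ← 0.75·11.714 = 8.785
Arc 4: start y=0.000, vy=8.785 → t=1.793, apex=3.938, x_land=170.008, impact vy=-8.785
  bounce: vy ← 0.75·8.785 = 6.589
Arc 5: start y=0.000, vy=6.589 → t=1.345, apex=2.215, x_land=189.990, impact vy=-6.589
  bounce: vy ← 0.75·6.589 = 4.942
Arc 6: start y=0.000, vy=4.942 → t=1.009, apex=1.246, x_land=204.976, impact vy=-4.942
  bounce: vy ← 0.75·4.942 = 3.706
Arc 7: start y=0.000, vy=3.706 → t=0.756, apex=0.701, x_land=216.216, impact vy=-3.706
  bounce: vy ← 0.75·3.706 = 2.780

1 4.070 22.125 60.477
2 3.187 12.445 107.842
3 2.391 7.000 143.365
4 1.793 3.938 170.008
5 1.345 2.215 189.990
6 1.009 1.246 204.976
7 0.756 0.701 216.216
final: 216.216 2.780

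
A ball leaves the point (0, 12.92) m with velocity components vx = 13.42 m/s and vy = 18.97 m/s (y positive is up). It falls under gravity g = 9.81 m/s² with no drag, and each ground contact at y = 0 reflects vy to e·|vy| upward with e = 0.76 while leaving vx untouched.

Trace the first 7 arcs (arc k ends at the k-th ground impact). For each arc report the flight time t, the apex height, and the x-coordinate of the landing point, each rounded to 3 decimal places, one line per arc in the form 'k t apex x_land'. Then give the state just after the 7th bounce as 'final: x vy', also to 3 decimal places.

1 4.458 31.262 59.830
2 3.837 18.057 111.327
3 2.916 10.430 150.465
4 2.216 6.024 180.210
5 1.684 3.480 202.816
6 1.280 2.010 219.996
7 0.973 1.161 233.053
final: 233.053 3.627

Arc 1: start y=12.920, vy=18.970 → t=4.458, apex=31.262, x_land=59.830, impact vy=-24.766
  bounce: vy ← 0.76·24.766 = 18.822
Arc 2: start y=0.000, vy=18.822 → t=3.837, apex=18.057, x_land=111.327, impact vy=-18.822
  bounce: vy ← 0.76·18.822 = 14.305
Arc 3: start y=0.000, vy=14.305 → t=2.916, apex=10.430, x_land=150.465, impact vy=-14.305
  bounce: vy ← 0.76·14.305 = 10.872
Arc 4: start y=0.000, vy=10.872 → t=2.216, apex=6.024, x_land=180.210, impact vy=-10.872
  bounce: vy ← 0.76·10.872 = 8.262
Arc 5: start y=0.000, vy=8.262 → t=1.684, apex=3.480, x_land=202.816, impact vy=-8.262
  bounce: vy ← 0.76·8.262 = 6.279
Arc 6: start y=0.000, vy=6.279 → t=1.280, apex=2.010, x_land=219.996, impact vy=-6.279
  bounce: vy ← 0.76·6.279 = 4.772
Arc 7: start y=0.000, vy=4.772 → t=0.973, apex=1.161, x_land=233.053, impact vy=-4.772
  bounce: vy ← 0.76·4.772 = 3.627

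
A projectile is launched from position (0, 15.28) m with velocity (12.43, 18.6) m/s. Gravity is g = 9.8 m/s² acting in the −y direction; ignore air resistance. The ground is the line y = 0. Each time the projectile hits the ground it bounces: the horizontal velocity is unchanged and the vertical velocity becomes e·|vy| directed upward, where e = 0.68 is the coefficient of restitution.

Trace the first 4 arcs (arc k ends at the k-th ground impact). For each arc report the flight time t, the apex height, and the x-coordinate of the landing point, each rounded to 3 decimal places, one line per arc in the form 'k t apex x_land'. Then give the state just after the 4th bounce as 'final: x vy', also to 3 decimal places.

Arc 1: start y=15.280, vy=18.600 → t=4.490, apex=32.931, x_land=55.815, impact vy=-25.406
  bounce: vy ← 0.68·25.406 = 17.276
Arc 2: start y=0.000, vy=17.276 → t=3.526, apex=15.227, x_land=99.640, impact vy=-17.276
  bounce: vy ← 0.68·17.276 = 11.748
Arc 3: start y=0.000, vy=11.748 → t=2.397, apex=7.041, x_land=129.440, impact vy=-11.748
  bounce: vy ← 0.68·11.748 = 7.988
Arc 4: start y=0.000, vy=7.988 → t=1.630, apex=3.256, x_land=149.704, impact vy=-7.988
  bounce: vy ← 0.68·7.988 = 5.432

1 4.490 32.931 55.815
2 3.526 15.227 99.640
3 2.397 7.041 129.440
4 1.630 3.256 149.704
final: 149.704 5.432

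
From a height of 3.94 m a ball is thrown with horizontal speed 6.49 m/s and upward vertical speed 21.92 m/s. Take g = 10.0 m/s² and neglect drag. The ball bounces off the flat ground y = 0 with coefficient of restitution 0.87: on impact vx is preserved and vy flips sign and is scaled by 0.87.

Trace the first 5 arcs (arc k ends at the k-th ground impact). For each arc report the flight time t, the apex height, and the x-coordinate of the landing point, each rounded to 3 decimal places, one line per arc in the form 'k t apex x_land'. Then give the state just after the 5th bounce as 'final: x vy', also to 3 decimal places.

Arc 1: start y=3.940, vy=21.920 → t=4.557, apex=27.964, x_land=29.574, impact vy=-23.649
  bounce: vy ← 0.87·23.649 = 20.575
Arc 2: start y=0.000, vy=20.575 → t=4.115, apex=21.166, x_land=56.281, impact vy=-20.575
  bounce: vy ← 0.87·20.575 = 17.900
Arc 3: start y=0.000, vy=17.900 → t=3.580, apex=16.021, x_land=79.515, impact vy=-17.900
  bounce: vy ← 0.87·17.900 = 15.573
Arc 4: start y=0.000, vy=15.573 → t=3.115, apex=12.126, x_land=99.729, impact vy=-15.573
  bounce: vy ← 0.87·15.573 = 13.549
Arc 5: start y=0.000, vy=13.549 → t=2.710, apex=9.178, x_land=117.315, impact vy=-13.549
  bounce: vy ← 0.87·13.549 = 11.787

1 4.557 27.964 29.574
2 4.115 21.166 56.281
3 3.580 16.021 79.515
4 3.115 12.126 99.729
5 2.710 9.178 117.315
final: 117.315 11.787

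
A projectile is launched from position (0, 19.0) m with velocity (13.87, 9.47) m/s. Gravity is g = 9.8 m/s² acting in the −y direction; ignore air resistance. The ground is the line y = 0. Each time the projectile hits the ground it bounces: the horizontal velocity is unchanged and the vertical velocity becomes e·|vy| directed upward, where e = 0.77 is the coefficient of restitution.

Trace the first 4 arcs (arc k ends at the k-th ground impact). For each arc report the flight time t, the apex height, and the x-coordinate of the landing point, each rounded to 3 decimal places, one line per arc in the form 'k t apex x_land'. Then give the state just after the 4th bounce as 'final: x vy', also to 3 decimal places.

1 3.160 23.576 43.826
2 3.378 13.978 90.679
3 2.601 8.288 126.755
4 2.003 4.914 154.534
final: 154.534 7.557

Arc 1: start y=19.000, vy=9.470 → t=3.160, apex=23.576, x_land=43.826, impact vy=-21.496
  bounce: vy ← 0.77·21.496 = 16.552
Arc 2: start y=0.000, vy=16.552 → t=3.378, apex=13.978, x_land=90.679, impact vy=-16.552
  bounce: vy ← 0.77·16.552 = 12.745
Arc 3: start y=0.000, vy=12.745 → t=2.601, apex=8.288, x_land=126.755, impact vy=-12.745
  bounce: vy ← 0.77·12.745 = 9.814
Arc 4: start y=0.000, vy=9.814 → t=2.003, apex=4.914, x_land=154.534, impact vy=-9.814
  bounce: vy ← 0.77·9.814 = 7.557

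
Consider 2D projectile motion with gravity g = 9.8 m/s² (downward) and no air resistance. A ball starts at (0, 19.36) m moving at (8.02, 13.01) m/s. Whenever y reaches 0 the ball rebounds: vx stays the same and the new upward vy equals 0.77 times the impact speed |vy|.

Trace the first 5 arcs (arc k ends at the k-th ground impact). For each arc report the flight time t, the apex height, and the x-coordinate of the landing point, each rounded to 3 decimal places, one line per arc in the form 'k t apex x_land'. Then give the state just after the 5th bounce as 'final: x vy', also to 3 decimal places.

Arc 1: start y=19.360, vy=13.010 → t=3.718, apex=27.996, x_land=29.817, impact vy=-23.425
  bounce: vy ← 0.77·23.425 = 18.037
Arc 2: start y=0.000, vy=18.037 → t=3.681, apex=16.599, x_land=59.339, impact vy=-18.037
  bounce: vy ← 0.77·18.037 = 13.888
Arc 3: start y=0.000, vy=13.888 → t=2.834, apex=9.841, x_land=82.071, impact vy=-13.888
  bounce: vy ← 0.77·13.888 = 10.694
Arc 4: start y=0.000, vy=10.694 → t=2.182, apex=5.835, x_land=99.574, impact vy=-10.694
  bounce: vy ← 0.77·10.694 = 8.234
Arc 5: start y=0.000, vy=8.234 → t=1.681, apex=3.460, x_land=113.052, impact vy=-8.234
  bounce: vy ← 0.77·8.234 = 6.341

1 3.718 27.996 29.817
2 3.681 16.599 59.339
3 2.834 9.841 82.071
4 2.182 5.835 99.574
5 1.681 3.460 113.052
final: 113.052 6.341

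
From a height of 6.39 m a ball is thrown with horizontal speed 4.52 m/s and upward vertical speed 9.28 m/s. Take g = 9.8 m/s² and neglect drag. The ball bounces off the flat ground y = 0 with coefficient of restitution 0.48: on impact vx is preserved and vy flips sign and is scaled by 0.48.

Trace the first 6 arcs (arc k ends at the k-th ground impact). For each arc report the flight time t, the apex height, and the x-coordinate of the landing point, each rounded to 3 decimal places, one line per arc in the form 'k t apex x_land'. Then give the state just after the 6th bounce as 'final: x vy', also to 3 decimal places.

Arc 1: start y=6.390, vy=9.280 → t=2.430, apex=10.784, x_land=10.986, impact vy=-14.538
  bounce: vy ← 0.48·14.538 = 6.978
Arc 2: start y=0.000, vy=6.978 → t=1.424, apex=2.485, x_land=17.423, impact vy=-6.978
  bounce: vy ← 0.48·6.978 = 3.350
Arc 3: start y=0.000, vy=3.350 → t=0.684, apex=0.572, x_land=20.513, impact vy=-3.350
  bounce: vy ← 0.48·3.350 = 1.608
Arc 4: start y=0.000, vy=1.608 → t=0.328, apex=0.132, x_land=21.996, impact vy=-1.608
  bounce: vy ← 0.48·1.608 = 0.772
Arc 5: start y=0.000, vy=0.772 → t=0.158, apex=0.030, x_land=22.708, impact vy=-0.772
  bounce: vy ← 0.48·0.772 = 0.370
Arc 6: start y=0.000, vy=0.370 → t=0.076, apex=0.007, x_land=23.049, impact vy=-0.370
  bounce: vy ← 0.48·0.370 = 0.178

1 2.430 10.784 10.986
2 1.424 2.485 17.423
3 0.684 0.572 20.513
4 0.328 0.132 21.996
5 0.158 0.030 22.708
6 0.076 0.007 23.049
final: 23.049 0.178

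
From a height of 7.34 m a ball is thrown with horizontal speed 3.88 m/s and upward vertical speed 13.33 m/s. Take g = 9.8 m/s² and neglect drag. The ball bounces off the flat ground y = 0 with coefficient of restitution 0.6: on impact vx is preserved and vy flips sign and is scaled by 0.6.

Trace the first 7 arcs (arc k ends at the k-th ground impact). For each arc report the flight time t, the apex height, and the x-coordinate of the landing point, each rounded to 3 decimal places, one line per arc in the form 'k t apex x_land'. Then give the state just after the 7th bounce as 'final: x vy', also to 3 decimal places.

Arc 1: start y=7.340, vy=13.330 → t=3.190, apex=16.406, x_land=12.377, impact vy=-17.932
  bounce: vy ← 0.6·17.932 = 10.759
Arc 2: start y=0.000, vy=10.759 → t=2.196, apex=5.906, x_land=20.897, impact vy=-10.759
  bounce: vy ← 0.6·10.759 = 6.455
Arc 3: start y=0.000, vy=6.455 → t=1.317, apex=2.126, x_land=26.008, impact vy=-6.455
  bounce: vy ← 0.6·6.455 = 3.873
Arc 4: start y=0.000, vy=3.873 → t=0.790, apex=0.765, x_land=29.075, impact vy=-3.873
  bounce: vy ← 0.6·3.873 = 2.324
Arc 5: start y=0.000, vy=2.324 → t=0.474, apex=0.276, x_land=30.916, impact vy=-2.324
  bounce: vy ← 0.6·2.324 = 1.394
Arc 6: start y=0.000, vy=1.394 → t=0.285, apex=0.099, x_land=32.020, impact vy=-1.394
  bounce: vy ← 0.6·1.394 = 0.837
Arc 7: start y=0.000, vy=0.837 → t=0.171, apex=0.036, x_land=32.682, impact vy=-0.837
  bounce: vy ← 0.6·0.837 = 0.502

1 3.190 16.406 12.377
2 2.196 5.906 20.897
3 1.317 2.126 26.008
4 0.790 0.765 29.075
5 0.474 0.276 30.916
6 0.285 0.099 32.020
7 0.171 0.036 32.682
final: 32.682 0.502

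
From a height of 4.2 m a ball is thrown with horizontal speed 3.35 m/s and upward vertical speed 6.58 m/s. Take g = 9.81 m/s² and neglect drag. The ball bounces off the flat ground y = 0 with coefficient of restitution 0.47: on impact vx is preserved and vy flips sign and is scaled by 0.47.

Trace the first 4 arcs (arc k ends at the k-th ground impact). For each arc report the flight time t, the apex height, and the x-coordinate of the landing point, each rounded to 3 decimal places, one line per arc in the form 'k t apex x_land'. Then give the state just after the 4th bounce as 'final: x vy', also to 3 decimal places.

1 1.814 6.407 6.076
2 1.074 1.415 9.675
3 0.505 0.313 11.366
4 0.237 0.069 12.161
final: 12.161 0.547

Arc 1: start y=4.200, vy=6.580 → t=1.814, apex=6.407, x_land=6.076, impact vy=-11.212
  bounce: vy ← 0.47·11.212 = 5.269
Arc 2: start y=0.000, vy=5.269 → t=1.074, apex=1.415, x_land=9.675, impact vy=-5.269
  bounce: vy ← 0.47·5.269 = 2.477
Arc 3: start y=0.000, vy=2.477 → t=0.505, apex=0.313, x_land=11.366, impact vy=-2.477
  bounce: vy ← 0.47·2.477 = 1.164
Arc 4: start y=0.000, vy=1.164 → t=0.237, apex=0.069, x_land=12.161, impact vy=-1.164
  bounce: vy ← 0.47·1.164 = 0.547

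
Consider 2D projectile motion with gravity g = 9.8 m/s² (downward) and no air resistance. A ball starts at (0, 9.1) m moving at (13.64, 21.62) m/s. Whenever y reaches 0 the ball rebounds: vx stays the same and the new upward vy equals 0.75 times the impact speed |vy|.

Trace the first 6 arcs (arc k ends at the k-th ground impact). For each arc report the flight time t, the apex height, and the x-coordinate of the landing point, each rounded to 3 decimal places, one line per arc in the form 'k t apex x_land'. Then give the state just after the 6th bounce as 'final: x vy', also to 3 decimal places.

Arc 1: start y=9.100, vy=21.620 → t=4.799, apex=32.948, x_land=65.461, impact vy=-25.412
  bounce: vy ← 0.75·25.412 = 19.059
Arc 2: start y=0.000, vy=19.059 → t=3.890, apex=18.533, x_land=118.516, impact vy=-19.059
  bounce: vy ← 0.75·19.059 = 14.294
Arc 3: start y=0.000, vy=14.294 → t=2.917, apex=10.425, x_land=158.307, impact vy=-14.294
  bounce: vy ← 0.75·14.294 = 10.721
Arc 4: start y=0.000, vy=10.721 → t=2.188, apex=5.864, x_land=188.150, impact vy=-10.721
  bounce: vy ← 0.75·10.721 = 8.041
Arc 5: start y=0.000, vy=8.041 → t=1.641, apex=3.299, x_land=210.533, impact vy=-8.041
  bounce: vy ← 0.75·8.041 = 6.030
Arc 6: start y=0.000, vy=6.030 → t=1.231, apex=1.855, x_land=227.319, impact vy=-6.030
  bounce: vy ← 0.75·6.030 = 4.523

1 4.799 32.948 65.461
2 3.890 18.533 118.516
3 2.917 10.425 158.307
4 2.188 5.864 188.150
5 1.641 3.299 210.533
6 1.231 1.855 227.319
final: 227.319 4.523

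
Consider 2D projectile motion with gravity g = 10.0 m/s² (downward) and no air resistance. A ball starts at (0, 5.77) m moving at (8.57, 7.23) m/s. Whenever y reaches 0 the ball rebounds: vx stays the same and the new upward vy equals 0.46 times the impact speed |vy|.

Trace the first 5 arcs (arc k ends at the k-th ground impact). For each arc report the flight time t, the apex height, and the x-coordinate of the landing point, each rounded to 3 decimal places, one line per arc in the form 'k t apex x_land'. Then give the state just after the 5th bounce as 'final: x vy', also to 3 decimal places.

Arc 1: start y=5.770, vy=7.230 → t=2.018, apex=8.384, x_land=17.293, impact vy=-12.949
  bounce: vy ← 0.46·12.949 = 5.956
Arc 2: start y=0.000, vy=5.956 → t=1.191, apex=1.774, x_land=27.503, impact vy=-5.956
  bounce: vy ← 0.46·5.956 = 2.740
Arc 3: start y=0.000, vy=2.740 → t=0.548, apex=0.375, x_land=32.199, impact vy=-2.740
  bounce: vy ← 0.46·2.740 = 1.260
Arc 4: start y=0.000, vy=1.260 → t=0.252, apex=0.079, x_land=34.359, impact vy=-1.260
  bounce: vy ← 0.46·1.260 = 0.580
Arc 5: start y=0.000, vy=0.580 → t=0.116, apex=0.017, x_land=35.353, impact vy=-0.580
  bounce: vy ← 0.46·0.580 = 0.267

1 2.018 8.384 17.293
2 1.191 1.774 27.503
3 0.548 0.375 32.199
4 0.252 0.079 34.359
5 0.116 0.017 35.353
final: 35.353 0.267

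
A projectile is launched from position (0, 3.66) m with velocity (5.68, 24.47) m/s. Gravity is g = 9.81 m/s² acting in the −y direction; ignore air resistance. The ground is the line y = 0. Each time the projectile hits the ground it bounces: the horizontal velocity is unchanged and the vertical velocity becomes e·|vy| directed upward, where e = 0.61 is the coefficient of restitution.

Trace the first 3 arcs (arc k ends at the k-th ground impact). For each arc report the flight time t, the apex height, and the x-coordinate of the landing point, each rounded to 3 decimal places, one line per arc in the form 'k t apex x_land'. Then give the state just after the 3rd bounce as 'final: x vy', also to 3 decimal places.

Arc 1: start y=3.660, vy=24.470 → t=5.134, apex=34.179, x_land=29.162, impact vy=-25.896
  bounce: vy ← 0.61·25.896 = 15.796
Arc 2: start y=0.000, vy=15.796 → t=3.220, apex=12.718, x_land=47.454, impact vy=-15.796
  bounce: vy ← 0.61·15.796 = 9.636
Arc 3: start y=0.000, vy=9.636 → t=1.964, apex=4.732, x_land=58.612, impact vy=-9.636
  bounce: vy ← 0.61·9.636 = 5.878

1 5.134 34.179 29.162
2 3.220 12.718 47.454
3 1.964 4.732 58.612
final: 58.612 5.878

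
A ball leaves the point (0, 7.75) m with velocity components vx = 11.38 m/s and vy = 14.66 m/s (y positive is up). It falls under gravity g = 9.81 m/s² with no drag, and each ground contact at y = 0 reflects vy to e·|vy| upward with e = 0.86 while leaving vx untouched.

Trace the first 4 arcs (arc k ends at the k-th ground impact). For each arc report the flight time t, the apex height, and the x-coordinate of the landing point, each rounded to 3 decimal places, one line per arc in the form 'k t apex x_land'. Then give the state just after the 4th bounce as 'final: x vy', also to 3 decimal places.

Arc 1: start y=7.750, vy=14.660 → t=3.447, apex=18.704, x_land=39.228, impact vy=-19.156
  bounce: vy ← 0.86·19.156 = 16.475
Arc 2: start y=0.000, vy=16.475 → t=3.359, apex=13.833, x_land=77.451, impact vy=-16.475
  bounce: vy ← 0.86·16.475 = 14.168
Arc 3: start y=0.000, vy=14.168 → t=2.889, apex=10.231, x_land=110.322, impact vy=-14.168
  bounce: vy ← 0.86·14.168 = 12.185
Arc 4: start y=0.000, vy=12.185 → t=2.484, apex=7.567, x_land=138.591, impact vy=-12.185
  bounce: vy ← 0.86·12.185 = 10.479

1 3.447 18.704 39.228
2 3.359 13.833 77.451
3 2.889 10.231 110.322
4 2.484 7.567 138.591
final: 138.591 10.479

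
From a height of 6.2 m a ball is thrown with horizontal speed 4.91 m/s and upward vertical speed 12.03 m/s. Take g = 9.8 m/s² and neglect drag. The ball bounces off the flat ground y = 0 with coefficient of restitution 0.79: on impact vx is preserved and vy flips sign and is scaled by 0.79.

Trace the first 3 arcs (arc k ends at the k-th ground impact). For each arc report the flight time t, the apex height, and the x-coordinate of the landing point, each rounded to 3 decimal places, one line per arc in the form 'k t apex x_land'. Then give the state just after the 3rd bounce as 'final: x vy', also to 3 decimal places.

1 2.893 13.584 14.202
2 2.631 8.478 27.119
3 2.078 5.291 37.323
final: 37.323 8.045

Arc 1: start y=6.200, vy=12.030 → t=2.893, apex=13.584, x_land=14.202, impact vy=-16.317
  bounce: vy ← 0.79·16.317 = 12.890
Arc 2: start y=0.000, vy=12.890 → t=2.631, apex=8.478, x_land=27.119, impact vy=-12.890
  bounce: vy ← 0.79·12.890 = 10.183
Arc 3: start y=0.000, vy=10.183 → t=2.078, apex=5.291, x_land=37.323, impact vy=-10.183
  bounce: vy ← 0.79·10.183 = 8.045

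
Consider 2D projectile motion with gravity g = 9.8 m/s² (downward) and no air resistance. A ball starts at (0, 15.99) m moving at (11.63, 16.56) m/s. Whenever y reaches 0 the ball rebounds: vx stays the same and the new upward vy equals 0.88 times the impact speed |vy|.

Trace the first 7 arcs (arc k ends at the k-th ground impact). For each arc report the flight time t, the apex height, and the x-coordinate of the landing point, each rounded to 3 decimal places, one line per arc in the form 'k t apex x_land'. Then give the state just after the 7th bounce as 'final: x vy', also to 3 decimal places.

1 4.163 29.982 48.420
2 4.354 23.218 99.052
3 3.831 17.980 143.608
4 3.371 13.924 182.817
5 2.967 10.782 217.321
6 2.611 8.350 247.684
7 2.297 6.466 274.404
final: 274.404 9.907

Arc 1: start y=15.990, vy=16.560 → t=4.163, apex=29.982, x_land=48.420, impact vy=-24.241
  bounce: vy ← 0.88·24.241 = 21.332
Arc 2: start y=0.000, vy=21.332 → t=4.354, apex=23.218, x_land=99.052, impact vy=-21.332
  bounce: vy ← 0.88·21.332 = 18.772
Arc 3: start y=0.000, vy=18.772 → t=3.831, apex=17.980, x_land=143.608, impact vy=-18.772
  bounce: vy ← 0.88·18.772 = 16.520
Arc 4: start y=0.000, vy=16.520 → t=3.371, apex=13.924, x_land=182.817, impact vy=-16.520
  bounce: vy ← 0.88·16.520 = 14.537
Arc 5: start y=0.000, vy=14.537 → t=2.967, apex=10.782, x_land=217.321, impact vy=-14.537
  bounce: vy ← 0.88·14.537 = 12.793
Arc 6: start y=0.000, vy=12.793 → t=2.611, apex=8.350, x_land=247.684, impact vy=-12.793
  bounce: vy ← 0.88·12.793 = 11.258
Arc 7: start y=0.000, vy=11.258 → t=2.297, apex=6.466, x_land=274.404, impact vy=-11.258
  bounce: vy ← 0.88·11.258 = 9.907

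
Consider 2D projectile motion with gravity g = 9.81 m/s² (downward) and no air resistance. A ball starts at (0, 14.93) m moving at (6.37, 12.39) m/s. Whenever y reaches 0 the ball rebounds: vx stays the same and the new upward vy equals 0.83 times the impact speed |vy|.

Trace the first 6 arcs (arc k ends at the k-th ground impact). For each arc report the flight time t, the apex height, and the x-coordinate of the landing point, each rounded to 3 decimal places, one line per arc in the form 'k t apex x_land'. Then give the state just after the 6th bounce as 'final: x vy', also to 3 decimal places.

Arc 1: start y=14.930, vy=12.390 → t=3.417, apex=22.754, x_land=21.765, impact vy=-21.129
  bounce: vy ← 0.83·21.129 = 17.537
Arc 2: start y=0.000, vy=17.537 → t=3.575, apex=15.675, x_land=44.540, impact vy=-17.537
  bounce: vy ← 0.83·17.537 = 14.556
Arc 3: start y=0.000, vy=14.556 → t=2.968, apex=10.799, x_land=63.444, impact vy=-14.556
  bounce: vy ← 0.83·14.556 = 12.081
Arc 4: start y=0.000, vy=12.081 → t=2.463, apex=7.439, x_land=79.133, impact vy=-12.081
  bounce: vy ← 0.83·12.081 = 10.028
Arc 5: start y=0.000, vy=10.028 → t=2.044, apex=5.125, x_land=92.156, impact vy=-10.028
  bounce: vy ← 0.83·10.028 = 8.323
Arc 6: start y=0.000, vy=8.323 → t=1.697, apex=3.531, x_land=102.964, impact vy=-8.323
  bounce: vy ← 0.83·8.323 = 6.908

1 3.417 22.754 21.765
2 3.575 15.675 44.540
3 2.968 10.799 63.444
4 2.463 7.439 79.133
5 2.044 5.125 92.156
6 1.697 3.531 102.964
final: 102.964 6.908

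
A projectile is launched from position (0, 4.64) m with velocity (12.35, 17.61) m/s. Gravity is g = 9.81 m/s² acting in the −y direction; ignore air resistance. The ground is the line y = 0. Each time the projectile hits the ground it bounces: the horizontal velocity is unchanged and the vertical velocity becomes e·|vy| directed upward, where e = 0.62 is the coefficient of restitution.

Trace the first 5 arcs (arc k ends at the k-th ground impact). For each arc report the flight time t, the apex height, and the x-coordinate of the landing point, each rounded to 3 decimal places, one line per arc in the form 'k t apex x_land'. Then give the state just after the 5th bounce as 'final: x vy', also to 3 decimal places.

1 3.837 20.446 47.384
2 2.532 7.859 78.650
3 1.570 3.021 98.035
4 0.973 1.161 110.054
5 0.603 0.446 117.505
final: 117.505 1.835

Arc 1: start y=4.640, vy=17.610 → t=3.837, apex=20.446, x_land=47.384, impact vy=-20.029
  bounce: vy ← 0.62·20.029 = 12.418
Arc 2: start y=0.000, vy=12.418 → t=2.532, apex=7.859, x_land=78.650, impact vy=-12.418
  bounce: vy ← 0.62·12.418 = 7.699
Arc 3: start y=0.000, vy=7.699 → t=1.570, apex=3.021, x_land=98.035, impact vy=-7.699
  bounce: vy ← 0.62·7.699 = 4.773
Arc 4: start y=0.000, vy=4.773 → t=0.973, apex=1.161, x_land=110.054, impact vy=-4.773
  bounce: vy ← 0.62·4.773 = 2.960
Arc 5: start y=0.000, vy=2.960 → t=0.603, apex=0.446, x_land=117.505, impact vy=-2.960
  bounce: vy ← 0.62·2.960 = 1.835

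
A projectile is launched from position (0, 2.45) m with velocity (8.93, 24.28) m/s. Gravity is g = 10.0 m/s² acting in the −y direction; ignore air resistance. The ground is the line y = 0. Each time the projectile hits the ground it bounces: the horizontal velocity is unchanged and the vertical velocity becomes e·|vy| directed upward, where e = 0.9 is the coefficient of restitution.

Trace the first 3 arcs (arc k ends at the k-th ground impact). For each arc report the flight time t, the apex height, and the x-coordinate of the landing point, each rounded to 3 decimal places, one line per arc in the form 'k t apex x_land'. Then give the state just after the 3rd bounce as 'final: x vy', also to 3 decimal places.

1 4.955 31.926 44.247
2 4.548 25.860 84.864
3 4.094 20.947 121.420
final: 121.420 18.421

Arc 1: start y=2.450, vy=24.280 → t=4.955, apex=31.926, x_land=44.247, impact vy=-25.269
  bounce: vy ← 0.9·25.269 = 22.742
Arc 2: start y=0.000, vy=22.742 → t=4.548, apex=25.860, x_land=84.864, impact vy=-22.742
  bounce: vy ← 0.9·22.742 = 20.468
Arc 3: start y=0.000, vy=20.468 → t=4.094, apex=20.947, x_land=121.420, impact vy=-20.468
  bounce: vy ← 0.9·20.468 = 18.421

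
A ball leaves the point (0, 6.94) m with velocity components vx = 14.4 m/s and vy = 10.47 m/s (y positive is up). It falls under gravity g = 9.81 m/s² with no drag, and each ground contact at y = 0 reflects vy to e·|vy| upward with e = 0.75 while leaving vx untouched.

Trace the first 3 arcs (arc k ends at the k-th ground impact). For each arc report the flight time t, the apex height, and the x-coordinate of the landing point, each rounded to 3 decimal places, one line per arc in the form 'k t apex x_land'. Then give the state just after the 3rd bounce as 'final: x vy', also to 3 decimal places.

1 2.665 12.527 38.382
2 2.397 7.047 72.901
3 1.798 3.964 98.790
final: 98.790 6.614

Arc 1: start y=6.940, vy=10.470 → t=2.665, apex=12.527, x_land=38.382, impact vy=-15.677
  bounce: vy ← 0.75·15.677 = 11.758
Arc 2: start y=0.000, vy=11.758 → t=2.397, apex=7.047, x_land=72.901, impact vy=-11.758
  bounce: vy ← 0.75·11.758 = 8.819
Arc 3: start y=0.000, vy=8.819 → t=1.798, apex=3.964, x_land=98.790, impact vy=-8.819
  bounce: vy ← 0.75·8.819 = 6.614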